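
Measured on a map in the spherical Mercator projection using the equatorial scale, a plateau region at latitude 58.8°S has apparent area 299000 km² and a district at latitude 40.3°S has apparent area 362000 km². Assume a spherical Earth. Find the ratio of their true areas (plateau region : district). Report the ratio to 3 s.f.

Since Mercator area scale is 1/cos²φ, the true area equals the apparent area multiplied by cos²φ.
True area of plateau region: 299000 × cos²(58.8°) = 299000 × 0.2684 = 80240 km².
True area of district: 362000 × cos²(40.3°) = 362000 × 0.5817 = 210600 km².
Ratio = 80240 / 210600 ≈ 0.381.

0.381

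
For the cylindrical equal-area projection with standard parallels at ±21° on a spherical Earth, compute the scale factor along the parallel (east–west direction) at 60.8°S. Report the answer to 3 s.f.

1.91

Cylindrical equal-area (φ₀ = 21°): h = cos φ / cos 21° along meridians, k = cos 21° / cos φ along parallels; h·k = 1.
k = cos 21° / cos 60.8° = 0.9336/0.4879 = 1.914.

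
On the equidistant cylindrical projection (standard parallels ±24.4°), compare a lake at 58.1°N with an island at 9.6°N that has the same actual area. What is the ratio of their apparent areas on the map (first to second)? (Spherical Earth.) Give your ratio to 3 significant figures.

1.87

With standard parallel φ₀ = 24.4°, the equirectangular projection gives x = Rλ cos φ₀, y = Rφ, so h = 1 and k = cos 24.4° / cos φ.
Areal scale at 58.1°: h·k = 1.000 × 1.723 = 1.723.
Areal scale at 9.6°: h·k = 1.000 × 0.9236 = 0.9236.
Ratio = 1.723/0.9236 ≈ 1.87.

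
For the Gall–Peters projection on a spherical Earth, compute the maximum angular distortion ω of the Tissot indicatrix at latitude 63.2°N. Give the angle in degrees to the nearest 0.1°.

The Gall–Peters projection is cylindrical equal-area with φ₀ = 45°. A cylindrical equal-area projection with standard parallel φ₀ has meridian scale h = cos φ / cos φ₀ and parallel scale k = cos φ₀ / cos φ (so areas are preserved, h·k = 1).
At 63.2°: h = 0.6376, k = 1.568; principal scales a = 1.568, b = 0.6376.
sin(ω/2) = (a − b)/(a + b) = 0.9307/2.206 = 0.4219, so ω = 2 arcsin(0.4219) ≈ 49.9°.

49.9°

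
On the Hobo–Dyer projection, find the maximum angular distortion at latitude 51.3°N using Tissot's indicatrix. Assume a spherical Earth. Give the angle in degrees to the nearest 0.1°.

The Hobo–Dyer projection is cylindrical equal-area with φ₀ = 37.5°. For cylindrical equal-area with standard parallel φ₀, h = cos φ / cos φ₀ and k = cos φ₀ / cos φ, so h·k = 1.
At 51.3°: h = 0.7881, k = 1.269; principal scales a = 1.269, b = 0.7881.
sin(ω/2) = (a − b)/(a + b) = 0.4808/2.057 = 0.2337, so ω = 2 arcsin(0.2337) ≈ 27.0°.

27.0°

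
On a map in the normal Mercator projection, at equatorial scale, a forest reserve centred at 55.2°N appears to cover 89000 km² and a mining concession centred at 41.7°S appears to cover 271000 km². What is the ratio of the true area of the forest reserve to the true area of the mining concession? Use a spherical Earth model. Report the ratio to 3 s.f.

On Mercator the areal scale is sec²φ, so true area = apparent × cos²φ.
True area of forest reserve: 89000 × cos²(55.2°) = 89000 × 0.3257 = 28990 km².
True area of mining concession: 271000 × cos²(41.7°) = 271000 × 0.5575 = 151100 km².
Ratio = 28990 / 151100 ≈ 0.192.

0.192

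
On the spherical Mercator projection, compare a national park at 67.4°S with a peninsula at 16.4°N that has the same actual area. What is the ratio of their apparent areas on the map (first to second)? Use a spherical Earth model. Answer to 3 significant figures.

6.23

Mercator is conformal with k = sec φ, so areal scale = k² = sec²φ.
At 67.4°: sec²(67.4°) = 1/0.3843² = 6.771.
At 16.4°: sec²(16.4°) = 1/0.9593² = 1.087.
Ratio = 6.771/1.087 = cos²(16.4°)/cos²(67.4°) ≈ 6.23.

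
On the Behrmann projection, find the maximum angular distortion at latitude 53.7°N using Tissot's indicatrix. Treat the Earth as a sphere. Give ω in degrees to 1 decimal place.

42.6°

The Behrmann projection is cylindrical equal-area with φ₀ = 30°. Cylindrical equal-area (φ₀ = 30°): h = cos φ / cos 30° along meridians, k = cos 30° / cos φ along parallels; h·k = 1.
At 53.7°: h = 0.6836, k = 1.463; principal scales a = 1.463, b = 0.6836.
sin(ω/2) = (a − b)/(a + b) = 0.7793/2.146 = 0.3630, so ω = 2 arcsin(0.3630) ≈ 42.6°.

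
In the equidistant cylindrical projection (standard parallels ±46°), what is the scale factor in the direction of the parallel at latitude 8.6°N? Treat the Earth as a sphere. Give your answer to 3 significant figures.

In the equirectangular projection with standard parallel φ₀ = 46° (x = Rλ cos φ₀, y = Rφ), meridians are true-scale (h = 1) and the parallel scale is k = cos φ₀ / cos φ.
k = cos 46° / cos 8.6° = 0.6947/0.9888 = 0.7026.

0.703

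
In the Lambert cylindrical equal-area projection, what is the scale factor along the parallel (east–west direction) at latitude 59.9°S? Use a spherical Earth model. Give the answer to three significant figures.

The Lambert cylindrical equal-area projection is the cylindrical equal-area projection with its standard parallel at the equator (φ₀ = 0). For cylindrical equal-area with standard parallel φ₀, h = cos φ / cos φ₀ and k = cos φ₀ / cos φ, so h·k = 1.
k = cos 0° / cos 59.9° = 1.000/0.5015 = 1.994.

1.99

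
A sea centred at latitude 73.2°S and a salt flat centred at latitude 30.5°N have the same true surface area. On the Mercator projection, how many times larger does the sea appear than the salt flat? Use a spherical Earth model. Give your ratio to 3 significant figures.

Mercator is conformal with k = sec φ, so areal scale = k² = sec²φ.
At 73.2°: sec²(73.2°) = 1/0.2890² = 11.97.
At 30.5°: sec²(30.5°) = 1/0.8616² = 1.347.
Ratio = 11.97/1.347 = cos²(30.5°)/cos²(73.2°) ≈ 8.89.

8.89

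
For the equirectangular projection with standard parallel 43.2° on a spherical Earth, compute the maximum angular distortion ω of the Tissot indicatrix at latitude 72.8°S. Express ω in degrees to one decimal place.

The equidistant cylindrical projection with φ₀ = 43.2° has h = 1 (meridians true) and k = cos φ₀ / cos φ along parallels.
At 72.8°: h = 1.000, k = 2.465; principal scales a = 2.465, b = 1.000.
sin(ω/2) = (a − b)/(a + b) = 1.465/3.465 = 0.4228, so ω = 2 arcsin(0.4228) ≈ 50.0°.

50.0°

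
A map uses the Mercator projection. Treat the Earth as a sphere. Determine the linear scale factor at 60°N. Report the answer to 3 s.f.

The Mercator projection is conformal; its linear scale factor is the same in every direction and equals sec φ = 1/cos φ.
k = 1/cos 60° = 1/0.5000 = 2.000.

2.00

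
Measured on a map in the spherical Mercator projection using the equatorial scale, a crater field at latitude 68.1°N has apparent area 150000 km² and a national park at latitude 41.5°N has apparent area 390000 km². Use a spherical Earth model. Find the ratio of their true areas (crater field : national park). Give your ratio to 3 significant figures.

0.0954

Since Mercator area scale is 1/cos²φ, the true area equals the apparent area multiplied by cos²φ.
True area of crater field: 150000 × cos²(68.1°) = 150000 × 0.1391 = 20870 km².
True area of national park: 390000 × cos²(41.5°) = 390000 × 0.5609 = 218800 km².
Ratio = 20870 / 218800 ≈ 0.0954.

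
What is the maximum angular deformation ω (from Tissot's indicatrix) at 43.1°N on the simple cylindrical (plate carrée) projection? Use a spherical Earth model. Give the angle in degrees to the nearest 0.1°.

In the plate carrée (x = Rλ, y = Rφ), meridians are true-scale (h = 1) and parallels are stretched by k = sec φ.
At 43.1°: h = 1.000, k = 1.370; principal scales a = 1.370, b = 1.000.
sin(ω/2) = (a − b)/(a + b) = 0.3696/2.370 = 0.1560, so ω = 2 arcsin(0.1560) ≈ 17.9°.

17.9°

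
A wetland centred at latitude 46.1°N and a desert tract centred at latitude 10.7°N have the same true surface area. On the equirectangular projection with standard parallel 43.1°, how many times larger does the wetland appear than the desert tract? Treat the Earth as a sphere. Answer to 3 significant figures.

In the equirectangular projection with standard parallel φ₀ = 43.1° (x = Rλ cos φ₀, y = Rφ), meridians are true-scale (h = 1) and the parallel scale is k = cos φ₀ / cos φ.
Areal scale at 46.1°: h·k = 1.000 × 1.053 = 1.053.
Areal scale at 10.7°: h·k = 1.000 × 0.7431 = 0.7431.
Ratio = 1.053/0.7431 ≈ 1.42.

1.42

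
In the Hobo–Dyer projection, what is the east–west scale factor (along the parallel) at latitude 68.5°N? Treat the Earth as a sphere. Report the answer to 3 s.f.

2.16

The Hobo–Dyer projection is cylindrical equal-area with φ₀ = 37.5°. Cylindrical equal-area (φ₀ = 37.5°): h = cos φ / cos 37.5° along meridians, k = cos 37.5° / cos φ along parallels; h·k = 1.
k = cos 37.5° / cos 68.5° = 0.7934/0.3665 = 2.165.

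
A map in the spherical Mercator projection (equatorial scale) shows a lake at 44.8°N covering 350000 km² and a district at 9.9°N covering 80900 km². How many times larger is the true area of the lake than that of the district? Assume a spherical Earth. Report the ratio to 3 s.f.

2.24

Mercator's areal exaggeration is sec²φ; hence true area = (apparent area) · cos²φ.
True area of lake: 350000 × cos²(44.8°) = 350000 × 0.5035 = 176200 km².
True area of district: 80900 × cos²(9.9°) = 80900 × 0.9704 = 78510 km².
Ratio = 176200 / 78510 ≈ 2.24.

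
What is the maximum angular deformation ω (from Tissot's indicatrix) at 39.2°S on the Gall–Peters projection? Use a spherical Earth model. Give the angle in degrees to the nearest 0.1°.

10.5°

Gall–Peters is a cylindrical equal-area projection with standard parallels at ±45°. For cylindrical equal-area with standard parallel φ₀, h = cos φ / cos φ₀ and k = cos φ₀ / cos φ, so h·k = 1.
At 39.2°: h = 1.096, k = 0.9125; principal scales a = 1.096, b = 0.9125.
sin(ω/2) = (a − b)/(a + b) = 0.1835/2.008 = 0.09135, so ω = 2 arcsin(0.09135) ≈ 10.5°.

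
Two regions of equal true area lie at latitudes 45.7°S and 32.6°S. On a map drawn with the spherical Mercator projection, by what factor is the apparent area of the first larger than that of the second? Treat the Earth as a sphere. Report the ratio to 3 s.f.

Mercator is conformal with k = sec φ, so areal scale = k² = sec²φ.
At 45.7°: sec²(45.7°) = 1/0.6984² = 2.050.
At 32.6°: sec²(32.6°) = 1/0.8425² = 1.409.
Ratio = 2.050/1.409 = cos²(32.6°)/cos²(45.7°) ≈ 1.46.

1.46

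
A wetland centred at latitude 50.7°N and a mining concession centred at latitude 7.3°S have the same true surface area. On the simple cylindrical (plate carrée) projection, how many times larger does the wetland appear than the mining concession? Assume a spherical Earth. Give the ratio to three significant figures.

1.57

In the plate carrée (x = Rλ, y = Rφ), meridians are true-scale (h = 1) and parallels are stretched by k = sec φ.
Areal scale at 50.7°: h·k = 1.000 × 1.579 = 1.579.
Areal scale at 7.3°: h·k = 1.000 × 1.008 = 1.008.
Ratio = 1.579/1.008 ≈ 1.57.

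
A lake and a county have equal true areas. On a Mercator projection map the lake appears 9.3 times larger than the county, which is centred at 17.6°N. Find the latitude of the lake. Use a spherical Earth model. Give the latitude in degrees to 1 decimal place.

71.8°

For equal true areas on Mercator, apparent areas scale as sec²φ, so the ratio is cos²φ₂ / cos²φ₁.
cos²φ₂ / cos²φ₁ = 9.3  ⇒  cos φ₁ = cos 17.6° / √9.3 = 0.9532/3.050 = 0.3126.
φ₁ = arccos(0.3126) ≈ 71.8°.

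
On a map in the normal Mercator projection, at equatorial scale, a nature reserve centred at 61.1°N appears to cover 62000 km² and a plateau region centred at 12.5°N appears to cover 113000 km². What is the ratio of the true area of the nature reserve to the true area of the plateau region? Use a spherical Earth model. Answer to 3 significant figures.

On Mercator the areal scale is sec²φ, so true area = apparent × cos²φ.
True area of nature reserve: 62000 × cos²(61.1°) = 62000 × 0.2336 = 14480 km².
True area of plateau region: 113000 × cos²(12.5°) = 113000 × 0.9532 = 107700 km².
Ratio = 14480 / 107700 ≈ 0.134.

0.134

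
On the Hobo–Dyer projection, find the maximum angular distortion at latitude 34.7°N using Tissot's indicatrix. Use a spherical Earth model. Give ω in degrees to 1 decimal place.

Hobo–Dyer is a cylindrical equal-area projection with standard parallels at ±37.5°. A cylindrical equal-area projection with standard parallel φ₀ has meridian scale h = cos φ / cos φ₀ and parallel scale k = cos φ₀ / cos φ (so areas are preserved, h·k = 1).
At 34.7°: h = 1.036, k = 0.9650; principal scales a = 1.036, b = 0.9650.
sin(ω/2) = (a − b)/(a + b) = 0.07131/2.001 = 0.03563, so ω = 2 arcsin(0.03563) ≈ 4.1°.

4.1°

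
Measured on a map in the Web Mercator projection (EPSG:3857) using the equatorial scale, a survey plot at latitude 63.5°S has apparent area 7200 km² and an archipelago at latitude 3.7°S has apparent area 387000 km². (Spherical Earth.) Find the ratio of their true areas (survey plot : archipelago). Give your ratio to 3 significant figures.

0.00372

Mercator's areal exaggeration is sec²φ; hence true area = (apparent area) · cos²φ.
True area of survey plot: 7200 × cos²(63.5°) = 7200 × 0.1991 = 1433 km².
True area of archipelago: 387000 × cos²(3.7°) = 387000 × 0.9958 = 385400 km².
Ratio = 1433 / 385400 ≈ 0.00372.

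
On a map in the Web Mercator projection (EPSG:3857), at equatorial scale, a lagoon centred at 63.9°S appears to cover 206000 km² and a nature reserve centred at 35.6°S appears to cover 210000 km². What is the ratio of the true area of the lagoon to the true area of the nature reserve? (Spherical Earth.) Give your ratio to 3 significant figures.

0.287

On Mercator the areal scale is sec²φ, so true area = apparent × cos²φ.
True area of lagoon: 206000 × cos²(63.9°) = 206000 × 0.1935 = 39870 km².
True area of nature reserve: 210000 × cos²(35.6°) = 210000 × 0.6611 = 138800 km².
Ratio = 39870 / 138800 ≈ 0.287.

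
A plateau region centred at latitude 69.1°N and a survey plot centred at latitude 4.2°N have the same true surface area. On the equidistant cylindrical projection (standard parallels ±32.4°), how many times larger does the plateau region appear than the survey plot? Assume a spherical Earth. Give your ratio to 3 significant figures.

2.80

With standard parallel φ₀ = 32.4°, the equirectangular projection gives x = Rλ cos φ₀, y = Rφ, so h = 1 and k = cos 32.4° / cos φ.
Areal scale at 69.1°: h·k = 1.000 × 2.367 = 2.367.
Areal scale at 4.2°: h·k = 1.000 × 0.8466 = 0.8466.
Ratio = 2.367/0.8466 ≈ 2.80.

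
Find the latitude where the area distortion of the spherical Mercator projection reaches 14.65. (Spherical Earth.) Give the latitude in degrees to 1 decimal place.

74.9°

Mercator areal scale is sec²φ.
sec²φ = 14.65  ⇒  cos²φ = 0.06826  ⇒  cos φ = 0.2613.
φ = arccos(0.2613) ≈ 74.9°.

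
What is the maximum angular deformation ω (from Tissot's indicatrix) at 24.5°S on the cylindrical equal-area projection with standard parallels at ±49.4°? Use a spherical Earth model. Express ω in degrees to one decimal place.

A cylindrical equal-area projection with standard parallel φ₀ has meridian scale h = cos φ / cos φ₀ and parallel scale k = cos φ₀ / cos φ (so areas are preserved, h·k = 1).
At 24.5°: h = 1.398, k = 0.7152; principal scales a = 1.398, b = 0.7152.
sin(ω/2) = (a − b)/(a + b) = 0.6831/2.113 = 0.3232, so ω = 2 arcsin(0.3232) ≈ 37.7°.

37.7°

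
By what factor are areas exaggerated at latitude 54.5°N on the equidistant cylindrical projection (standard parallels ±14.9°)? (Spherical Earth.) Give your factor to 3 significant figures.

With standard parallel φ₀ = 14.9°, the equirectangular projection gives x = Rλ cos φ₀, y = Rφ, so h = 1 and k = cos 14.9° / cos φ.
Areal scale = h·k = 1 × cos φ₀ / cos φ; at 54.5°, h = 1.000, k = 1.664, so h·k = 1.664.

1.66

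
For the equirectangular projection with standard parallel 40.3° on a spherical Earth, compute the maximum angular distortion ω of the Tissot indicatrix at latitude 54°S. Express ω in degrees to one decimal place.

14.9°

The equidistant cylindrical projection with φ₀ = 40.3° has h = 1 (meridians true) and k = cos φ₀ / cos φ along parallels.
At 54°: h = 1.000, k = 1.298; principal scales a = 1.298, b = 1.000.
sin(ω/2) = (a − b)/(a + b) = 0.2975/2.298 = 0.1295, so ω = 2 arcsin(0.1295) ≈ 14.9°.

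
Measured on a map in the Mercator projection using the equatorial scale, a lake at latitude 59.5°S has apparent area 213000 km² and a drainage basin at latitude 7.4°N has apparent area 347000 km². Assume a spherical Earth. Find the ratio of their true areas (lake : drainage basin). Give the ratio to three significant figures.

0.161

Since Mercator area scale is 1/cos²φ, the true area equals the apparent area multiplied by cos²φ.
True area of lake: 213000 × cos²(59.5°) = 213000 × 0.2576 = 54870 km².
True area of drainage basin: 347000 × cos²(7.4°) = 347000 × 0.9834 = 341200 km².
Ratio = 54870 / 341200 ≈ 0.161.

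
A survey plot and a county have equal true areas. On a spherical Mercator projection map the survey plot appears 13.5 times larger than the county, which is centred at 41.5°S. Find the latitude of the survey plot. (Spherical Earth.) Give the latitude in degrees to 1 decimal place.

Mercator areal scale is sec²φ, so apparent-area ratio = sec²φ₁ / sec²φ₂ = cos²φ₂ / cos²φ₁.
cos²φ₂ / cos²φ₁ = 13.5  ⇒  cos φ₁ = cos 41.5° / √13.5 = 0.7490/3.674 = 0.2038.
φ₁ = arccos(0.2038) ≈ 78.2°.

78.2°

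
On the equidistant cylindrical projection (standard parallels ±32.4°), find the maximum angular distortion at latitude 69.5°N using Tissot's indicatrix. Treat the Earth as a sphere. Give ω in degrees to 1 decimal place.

The equidistant cylindrical projection with φ₀ = 32.4° has h = 1 (meridians true) and k = cos φ₀ / cos φ along parallels.
At 69.5°: h = 1.000, k = 2.411; principal scales a = 2.411, b = 1.000.
sin(ω/2) = (a − b)/(a + b) = 1.411/3.411 = 0.4137, so ω = 2 arcsin(0.4137) ≈ 48.9°.

48.9°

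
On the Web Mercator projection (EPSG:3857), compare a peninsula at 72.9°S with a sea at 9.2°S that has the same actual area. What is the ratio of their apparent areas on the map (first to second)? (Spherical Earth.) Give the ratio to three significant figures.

11.3

On Mercator, area is exaggerated by sec²φ = 1/cos²φ.
At 72.9°: sec²(72.9°) = 1/0.2940² = 11.57.
At 9.2°: sec²(9.2°) = 1/0.9871² = 1.026.
Ratio = 11.57/1.026 = cos²(9.2°)/cos²(72.9°) ≈ 11.3.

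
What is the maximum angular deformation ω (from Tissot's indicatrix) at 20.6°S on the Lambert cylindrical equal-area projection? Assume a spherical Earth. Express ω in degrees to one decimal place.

7.6°

The Lambert cylindrical equal-area projection is the cylindrical equal-area projection with its standard parallel at the equator (φ₀ = 0). A cylindrical equal-area projection with standard parallel φ₀ has meridian scale h = cos φ / cos φ₀ and parallel scale k = cos φ₀ / cos φ (so areas are preserved, h·k = 1).
At 20.6°: h = 0.9361, k = 1.068; principal scales a = 1.068, b = 0.9361.
sin(ω/2) = (a − b)/(a + b) = 0.1322/2.004 = 0.06598, so ω = 2 arcsin(0.06598) ≈ 7.6°.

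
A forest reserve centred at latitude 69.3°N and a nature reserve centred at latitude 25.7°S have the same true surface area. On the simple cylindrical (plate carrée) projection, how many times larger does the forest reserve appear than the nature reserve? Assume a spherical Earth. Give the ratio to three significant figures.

2.55

Plate carrée maps x = Rλ, y = Rφ. The meridian scale is h = 1 and the parallel scale is k = 1/cos φ = sec φ.
Areal scale at 69.3°: h·k = 1.000 × 2.829 = 2.829.
Areal scale at 25.7°: h·k = 1.000 × 1.110 = 1.110.
Ratio = 2.829/1.110 ≈ 2.55.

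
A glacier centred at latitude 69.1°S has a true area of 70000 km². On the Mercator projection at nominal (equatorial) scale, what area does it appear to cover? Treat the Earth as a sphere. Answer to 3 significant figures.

550000 km²

Mercator is conformal, so the point scale is isotropic: h = k = sec φ = 1/cos φ.
Areal scale = k² = sec²φ = 1/cos²(69.1°) = 1/0.3567² = 7.858.
Apparent area = 70000 × 7.858 ≈ 550000 km².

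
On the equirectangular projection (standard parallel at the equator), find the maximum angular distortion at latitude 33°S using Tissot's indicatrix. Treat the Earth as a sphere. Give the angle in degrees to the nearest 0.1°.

10.1°

In the plate carrée (x = Rλ, y = Rφ), meridians are true-scale (h = 1) and parallels are stretched by k = sec φ.
At 33°: h = 1.000, k = 1.192; principal scales a = 1.192, b = 1.000.
sin(ω/2) = (a − b)/(a + b) = 0.1924/2.192 = 0.08774, so ω = 2 arcsin(0.08774) ≈ 10.1°.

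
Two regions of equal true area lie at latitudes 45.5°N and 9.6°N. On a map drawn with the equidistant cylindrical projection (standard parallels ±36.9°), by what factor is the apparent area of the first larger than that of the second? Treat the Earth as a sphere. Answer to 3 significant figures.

With standard parallel φ₀ = 36.9°, the equirectangular projection gives x = Rλ cos φ₀, y = Rφ, so h = 1 and k = cos 36.9° / cos φ.
Areal scale at 45.5°: h·k = 1.000 × 1.141 = 1.141.
Areal scale at 9.6°: h·k = 1.000 × 0.8110 = 0.8110.
Ratio = 1.141/0.8110 ≈ 1.41.

1.41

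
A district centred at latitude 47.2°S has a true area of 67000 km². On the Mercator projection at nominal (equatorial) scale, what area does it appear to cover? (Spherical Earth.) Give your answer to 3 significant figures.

145000 km²

Mercator is conformal, so the point scale is isotropic: h = k = sec φ = 1/cos φ.
Areal scale = k² = sec²φ = 1/cos²(47.2°) = 1/0.6794² = 2.166.
Apparent area = 67000 × 2.166 ≈ 145000 km².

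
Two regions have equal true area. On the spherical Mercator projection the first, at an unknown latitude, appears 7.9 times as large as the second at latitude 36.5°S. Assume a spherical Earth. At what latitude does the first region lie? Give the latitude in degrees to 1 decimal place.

Mercator areal scale is sec²φ, so apparent-area ratio = sec²φ₁ / sec²φ₂ = cos²φ₂ / cos²φ₁.
cos²φ₂ / cos²φ₁ = 7.9  ⇒  cos φ₁ = cos 36.5° / √7.9 = 0.8039/2.811 = 0.2860.
φ₁ = arccos(0.2860) ≈ 73.4°.

73.4°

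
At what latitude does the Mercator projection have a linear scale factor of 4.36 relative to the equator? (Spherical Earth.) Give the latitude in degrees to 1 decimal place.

76.7°

Mercator scale is k = sec φ = 1/cos φ.
1/cos φ = 4.36  ⇒  cos φ = 0.2294  ⇒  φ = arccos(0.2294) ≈ 76.7°.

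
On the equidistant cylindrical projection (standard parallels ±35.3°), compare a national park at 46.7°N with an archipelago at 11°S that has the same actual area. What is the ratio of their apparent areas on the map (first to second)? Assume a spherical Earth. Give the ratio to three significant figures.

The equidistant cylindrical projection with φ₀ = 35.3° has h = 1 (meridians true) and k = cos φ₀ / cos φ along parallels.
Areal scale at 46.7°: h·k = 1.000 × 1.190 = 1.190.
Areal scale at 11°: h·k = 1.000 × 0.8314 = 0.8314.
Ratio = 1.190/0.8314 ≈ 1.43.

1.43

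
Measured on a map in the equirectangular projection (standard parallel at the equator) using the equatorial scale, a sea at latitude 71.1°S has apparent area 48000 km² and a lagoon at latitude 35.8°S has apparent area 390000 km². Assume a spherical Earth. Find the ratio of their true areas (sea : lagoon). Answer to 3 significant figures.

On the plate carrée, areal scale = h·k = 1 × sec φ, so true area = apparent × cos φ.
True area of sea: 48000 × cos(71.1°) = 48000 × 0.3239 = 15550 km².
True area of lagoon: 390000 × cos(35.8°) = 390000 × 0.8111 = 316300 km².
Ratio = 15550 / 316300 ≈ 0.0492.

0.0492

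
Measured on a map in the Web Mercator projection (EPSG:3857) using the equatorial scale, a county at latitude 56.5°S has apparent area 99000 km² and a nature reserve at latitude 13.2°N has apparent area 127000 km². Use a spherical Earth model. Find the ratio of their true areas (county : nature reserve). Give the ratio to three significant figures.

0.251

Since Mercator area scale is 1/cos²φ, the true area equals the apparent area multiplied by cos²φ.
True area of county: 99000 × cos²(56.5°) = 99000 × 0.3046 = 30160 km².
True area of nature reserve: 127000 × cos²(13.2°) = 127000 × 0.9479 = 120400 km².
Ratio = 30160 / 120400 ≈ 0.251.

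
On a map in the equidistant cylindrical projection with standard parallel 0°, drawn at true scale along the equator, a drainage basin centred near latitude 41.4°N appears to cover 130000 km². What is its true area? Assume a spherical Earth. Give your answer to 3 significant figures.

For the equirectangular projection with φ₀ = 0 (plate carrée), h = 1 along meridians and k = sec φ along parallels.
Areal scale = h·k = 1 × sec φ; at 41.4°, h = 1.000, k = 1.333, so h·k = 1.333.
True area = apparent / (areal scale) = 130000 / 1.333 ≈ 97500 km².

97500 km²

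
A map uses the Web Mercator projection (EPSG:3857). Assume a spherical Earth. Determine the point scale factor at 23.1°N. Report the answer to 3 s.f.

1.09

For Mercator, h = k = sec φ (a conformal cylindrical projection has a single point scale, 1/cos φ).
k = 1/cos 23.1° = 1/0.9198 = 1.087.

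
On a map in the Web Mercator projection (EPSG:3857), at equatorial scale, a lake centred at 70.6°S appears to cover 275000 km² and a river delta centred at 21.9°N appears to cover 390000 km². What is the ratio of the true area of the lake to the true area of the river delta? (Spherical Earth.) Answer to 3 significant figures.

Mercator's areal exaggeration is sec²φ; hence true area = (apparent area) · cos²φ.
True area of lake: 275000 × cos²(70.6°) = 275000 × 0.1103 = 30340 km².
True area of river delta: 390000 × cos²(21.9°) = 390000 × 0.8609 = 335700 km².
Ratio = 30340 / 335700 ≈ 0.0904.

0.0904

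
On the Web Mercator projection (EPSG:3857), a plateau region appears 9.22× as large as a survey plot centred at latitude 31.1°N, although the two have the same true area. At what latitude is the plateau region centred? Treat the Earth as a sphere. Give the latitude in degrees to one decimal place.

73.6°

Mercator areal scale is sec²φ, so apparent-area ratio = sec²φ₁ / sec²φ₂ = cos²φ₂ / cos²φ₁.
cos²φ₂ / cos²φ₁ = 9.22  ⇒  cos φ₁ = cos 31.1° / √9.22 = 0.8563/3.036 = 0.2820.
φ₁ = arccos(0.2820) ≈ 73.6°.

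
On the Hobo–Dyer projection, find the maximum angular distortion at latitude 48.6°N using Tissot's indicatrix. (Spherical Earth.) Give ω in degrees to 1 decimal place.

Hobo–Dyer is a cylindrical equal-area projection with standard parallels at ±37.5°. A cylindrical equal-area projection with standard parallel φ₀ has meridian scale h = cos φ / cos φ₀ and parallel scale k = cos φ₀ / cos φ (so areas are preserved, h·k = 1).
At 48.6°: h = 0.8336, k = 1.200; principal scales a = 1.200, b = 0.8336.
sin(ω/2) = (a − b)/(a + b) = 0.3661/2.033 = 0.1801, so ω = 2 arcsin(0.1801) ≈ 20.7°.

20.7°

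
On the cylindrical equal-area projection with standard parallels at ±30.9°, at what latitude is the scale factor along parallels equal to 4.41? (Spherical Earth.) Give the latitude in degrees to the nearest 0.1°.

Cylindrical equal-area (φ₀ = 30.9°): h = cos φ / cos 30.9° along meridians, k = cos 30.9° / cos φ along parallels; h·k = 1.
k = cos φ₀ / cos φ = 4.41  ⇒  cos φ = cos 30.9° / 4.41 = 0.1946.
φ = arccos(0.1946) ≈ 78.8°.

78.8°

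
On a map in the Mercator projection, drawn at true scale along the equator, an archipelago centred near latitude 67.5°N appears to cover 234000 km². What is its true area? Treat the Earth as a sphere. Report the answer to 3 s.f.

34300 km²

For Mercator, h = k = sec φ (a conformal cylindrical projection has a single point scale, 1/cos φ).
Areal scale = k² = sec²φ = 1/cos²(67.5°) = 1/0.3827² = 6.828.
True area = apparent / (areal scale) = 234000 / 6.828 ≈ 34300 km².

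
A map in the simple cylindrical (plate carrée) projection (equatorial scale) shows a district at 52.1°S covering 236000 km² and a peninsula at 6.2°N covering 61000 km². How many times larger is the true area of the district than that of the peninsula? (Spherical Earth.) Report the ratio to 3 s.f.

On the plate carrée, areal scale = h·k = 1 × sec φ, so true area = apparent × cos φ.
True area of district: 236000 × cos(52.1°) = 236000 × 0.6143 = 145000 km².
True area of peninsula: 61000 × cos(6.2°) = 61000 × 0.9942 = 60640 km².
Ratio = 145000 / 60640 ≈ 2.39.

2.39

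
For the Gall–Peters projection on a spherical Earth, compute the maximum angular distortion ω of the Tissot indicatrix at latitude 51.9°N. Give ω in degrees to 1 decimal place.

15.6°

The Gall–Peters projection is cylindrical equal-area with φ₀ = 45°. Cylindrical equal-area (φ₀ = 45°): h = cos φ / cos 45° along meridians, k = cos 45° / cos φ along parallels; h·k = 1.
At 51.9°: h = 0.8726, k = 1.146; principal scales a = 1.146, b = 0.8726.
sin(ω/2) = (a − b)/(a + b) = 0.2734/2.019 = 0.1354, so ω = 2 arcsin(0.1354) ≈ 15.6°.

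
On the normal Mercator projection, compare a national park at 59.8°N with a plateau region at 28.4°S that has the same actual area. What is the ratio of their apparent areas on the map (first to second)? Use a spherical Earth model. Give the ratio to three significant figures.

3.06

On Mercator, area is exaggerated by sec²φ = 1/cos²φ.
At 59.8°: sec²(59.8°) = 1/0.5030² = 3.952.
At 28.4°: sec²(28.4°) = 1/0.8796² = 1.292.
Ratio = 3.952/1.292 = cos²(28.4°)/cos²(59.8°) ≈ 3.06.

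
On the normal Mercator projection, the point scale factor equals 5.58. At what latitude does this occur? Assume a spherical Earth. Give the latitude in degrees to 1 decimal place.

79.7°

Mercator scale is k = sec φ = 1/cos φ.
1/cos φ = 5.58  ⇒  cos φ = 0.1792  ⇒  φ = arccos(0.1792) ≈ 79.7°.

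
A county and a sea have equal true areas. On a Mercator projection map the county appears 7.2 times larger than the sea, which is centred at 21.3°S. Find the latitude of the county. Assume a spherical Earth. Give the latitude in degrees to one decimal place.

69.7°

On Mercator, (apparent₁)/(apparent₂) = sec²φ₁ / sec²φ₂ when true areas are equal.
cos²φ₂ / cos²φ₁ = 7.2  ⇒  cos φ₁ = cos 21.3° / √7.2 = 0.9317/2.683 = 0.3472.
φ₁ = arccos(0.3472) ≈ 69.7°.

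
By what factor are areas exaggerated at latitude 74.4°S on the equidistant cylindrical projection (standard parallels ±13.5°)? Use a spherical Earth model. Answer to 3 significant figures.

3.62

The equidistant cylindrical projection with φ₀ = 13.5° has h = 1 (meridians true) and k = cos φ₀ / cos φ along parallels.
Areal scale = h·k = 1 × cos φ₀ / cos φ; at 74.4°, h = 1.000, k = 3.616, so h·k = 3.616.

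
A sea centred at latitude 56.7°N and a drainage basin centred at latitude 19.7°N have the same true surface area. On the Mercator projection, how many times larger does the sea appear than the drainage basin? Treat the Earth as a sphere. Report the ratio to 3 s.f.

2.94

On Mercator, area is exaggerated by sec²φ = 1/cos²φ.
At 56.7°: sec²(56.7°) = 1/0.5490² = 3.318.
At 19.7°: sec²(19.7°) = 1/0.9415² = 1.128.
Ratio = 3.318/1.128 = cos²(19.7°)/cos²(56.7°) ≈ 2.94.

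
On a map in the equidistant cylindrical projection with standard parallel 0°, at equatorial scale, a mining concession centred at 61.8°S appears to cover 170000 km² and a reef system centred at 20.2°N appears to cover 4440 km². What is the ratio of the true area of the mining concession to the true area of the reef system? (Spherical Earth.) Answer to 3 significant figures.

On the plate carrée, areal scale = h·k = 1 × sec φ, so true area = apparent × cos φ.
True area of mining concession: 170000 × cos(61.8°) = 170000 × 0.4726 = 80330 km².
True area of reef system: 4440 × cos(20.2°) = 4440 × 0.9385 = 4167 km².
Ratio = 80330 / 4167 ≈ 19.3.

19.3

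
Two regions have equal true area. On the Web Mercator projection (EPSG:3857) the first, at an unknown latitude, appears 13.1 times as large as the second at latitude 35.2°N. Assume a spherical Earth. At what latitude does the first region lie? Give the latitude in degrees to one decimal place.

For equal true areas on Mercator, apparent areas scale as sec²φ, so the ratio is cos²φ₂ / cos²φ₁.
cos²φ₂ / cos²φ₁ = 13.1  ⇒  cos φ₁ = cos 35.2° / √13.1 = 0.8171/3.619 = 0.2258.
φ₁ = arccos(0.2258) ≈ 77.0°.

77.0°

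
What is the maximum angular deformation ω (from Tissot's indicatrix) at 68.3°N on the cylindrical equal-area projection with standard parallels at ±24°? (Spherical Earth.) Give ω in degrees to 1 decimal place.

A cylindrical equal-area projection with standard parallel φ₀ has meridian scale h = cos φ / cos φ₀ and parallel scale k = cos φ₀ / cos φ (so areas are preserved, h·k = 1).
At 68.3°: h = 0.4047, k = 2.471; principal scales a = 2.471, b = 0.4047.
sin(ω/2) = (a − b)/(a + b) = 2.066/2.875 = 0.7185, so ω = 2 arcsin(0.7185) ≈ 91.9°.

91.9°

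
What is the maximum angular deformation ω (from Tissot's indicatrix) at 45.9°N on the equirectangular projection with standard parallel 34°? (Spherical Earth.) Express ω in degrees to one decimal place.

10.0°

The equidistant cylindrical projection with φ₀ = 34° has h = 1 (meridians true) and k = cos φ₀ / cos φ along parallels.
At 45.9°: h = 1.000, k = 1.191; principal scales a = 1.191, b = 1.000.
sin(ω/2) = (a − b)/(a + b) = 0.1913/2.191 = 0.08730, so ω = 2 arcsin(0.08730) ≈ 10.0°.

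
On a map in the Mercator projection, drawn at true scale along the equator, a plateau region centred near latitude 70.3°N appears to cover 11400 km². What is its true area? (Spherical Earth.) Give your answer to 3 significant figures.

1300 km²

The Mercator projection is conformal; its linear scale factor is the same in every direction and equals sec φ = 1/cos φ.
Areal scale = k² = sec²φ = 1/cos²(70.3°) = 1/0.3371² = 8.800.
True area = apparent / (areal scale) = 11400 / 8.800 ≈ 1300 km².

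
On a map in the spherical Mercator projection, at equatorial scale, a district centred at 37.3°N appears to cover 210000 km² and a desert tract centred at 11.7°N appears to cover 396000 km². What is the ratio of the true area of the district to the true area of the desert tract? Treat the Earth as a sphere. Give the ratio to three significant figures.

0.350

Mercator's areal exaggeration is sec²φ; hence true area = (apparent area) · cos²φ.
True area of district: 210000 × cos²(37.3°) = 210000 × 0.6328 = 132900 km².
True area of desert tract: 396000 × cos²(11.7°) = 396000 × 0.9589 = 379700 km².
Ratio = 132900 / 379700 ≈ 0.350.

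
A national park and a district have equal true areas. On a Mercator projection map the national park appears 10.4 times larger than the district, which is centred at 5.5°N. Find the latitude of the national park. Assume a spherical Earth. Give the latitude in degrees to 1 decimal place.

For equal true areas on Mercator, apparent areas scale as sec²φ, so the ratio is cos²φ₂ / cos²φ₁.
cos²φ₂ / cos²φ₁ = 10.4  ⇒  cos φ₁ = cos 5.5° / √10.4 = 0.9954/3.225 = 0.3087.
φ₁ = arccos(0.3087) ≈ 72.0°.

72.0°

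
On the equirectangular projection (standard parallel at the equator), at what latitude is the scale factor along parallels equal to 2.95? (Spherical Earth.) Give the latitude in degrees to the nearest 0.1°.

70.2°

Plate carrée: h = 1, k = sec φ along parallels.
sec φ = 2.95  ⇒  cos φ = 0.3390  ⇒  φ ≈ 70.2°.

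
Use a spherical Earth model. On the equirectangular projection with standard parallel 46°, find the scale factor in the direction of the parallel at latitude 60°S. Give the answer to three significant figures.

1.39

In the equirectangular projection with standard parallel φ₀ = 46° (x = Rλ cos φ₀, y = Rφ), meridians are true-scale (h = 1) and the parallel scale is k = cos φ₀ / cos φ.
k = cos 46° / cos 60° = 0.6947/0.5000 = 1.389.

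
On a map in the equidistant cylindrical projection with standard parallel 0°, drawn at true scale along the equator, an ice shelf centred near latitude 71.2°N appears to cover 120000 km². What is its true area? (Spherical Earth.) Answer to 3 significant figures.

38700 km²

In the plate carrée (x = Rλ, y = Rφ), meridians are true-scale (h = 1) and parallels are stretched by k = sec φ.
Areal scale = h·k = 1 × sec φ; at 71.2°, h = 1.000, k = 3.103, so h·k = 3.103.
True area = apparent / (areal scale) = 120000 / 3.103 ≈ 38700 km².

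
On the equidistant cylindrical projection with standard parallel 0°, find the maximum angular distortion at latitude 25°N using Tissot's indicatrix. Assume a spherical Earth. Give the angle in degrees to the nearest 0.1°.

5.6°

In the plate carrée (x = Rλ, y = Rφ), meridians are true-scale (h = 1) and parallels are stretched by k = sec φ.
At 25°: h = 1.000, k = 1.103; principal scales a = 1.103, b = 1.000.
sin(ω/2) = (a − b)/(a + b) = 0.1034/2.103 = 0.04915, so ω = 2 arcsin(0.04915) ≈ 5.6°.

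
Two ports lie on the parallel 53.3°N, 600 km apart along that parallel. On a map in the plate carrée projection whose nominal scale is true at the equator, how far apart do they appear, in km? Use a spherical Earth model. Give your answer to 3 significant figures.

1000 km

In the plate carrée (x = Rλ, y = Rφ), meridians are true-scale (h = 1) and parallels are stretched by k = sec φ.
Along the parallel, k = sec 53.3° = 1/0.5976 = 1.673.
Map distance = 600 × 1.673 ≈ 1000 km.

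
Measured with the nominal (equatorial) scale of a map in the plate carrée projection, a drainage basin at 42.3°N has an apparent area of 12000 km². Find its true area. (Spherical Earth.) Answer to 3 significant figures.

Plate carrée maps x = Rλ, y = Rφ. The meridian scale is h = 1 and the parallel scale is k = 1/cos φ = sec φ.
Areal scale = h·k = 1 × sec φ; at 42.3°, h = 1.000, k = 1.352, so h·k = 1.352.
True area = apparent / (areal scale) = 12000 / 1.352 ≈ 8880 km².

8880 km²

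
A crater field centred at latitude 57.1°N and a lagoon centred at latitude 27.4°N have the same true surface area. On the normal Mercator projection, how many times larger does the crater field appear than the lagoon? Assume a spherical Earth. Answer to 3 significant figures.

2.67

Mercator is conformal with k = sec φ, so areal scale = k² = sec²φ.
At 57.1°: sec²(57.1°) = 1/0.5432² = 3.389.
At 27.4°: sec²(27.4°) = 1/0.8878² = 1.269.
Ratio = 3.389/1.269 = cos²(27.4°)/cos²(57.1°) ≈ 2.67.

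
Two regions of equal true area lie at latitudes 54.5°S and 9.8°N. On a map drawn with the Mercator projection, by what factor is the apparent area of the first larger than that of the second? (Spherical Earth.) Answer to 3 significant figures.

2.88

Mercator areal scale is sec²φ.
At 54.5°: sec²(54.5°) = 1/0.5807² = 2.965.
At 9.8°: sec²(9.8°) = 1/0.9854² = 1.030.
Ratio = 2.965/1.030 = cos²(9.8°)/cos²(54.5°) ≈ 2.88.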